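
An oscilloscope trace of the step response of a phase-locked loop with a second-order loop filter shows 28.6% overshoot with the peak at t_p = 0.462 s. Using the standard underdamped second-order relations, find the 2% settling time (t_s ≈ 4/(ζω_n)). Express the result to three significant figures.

From the overshoot, ζ = −ln(OS)/√(π²+ln²(OS)) = 0.370.
t_p = π/ω_d ⇒ ω_d = 6.80 rad/s; then ω_n = ω_d/√(1−ζ²) = 7.32 rad/s.
t_s ≈ 4/(ζω_n) = 4/(0.370·7.32) = 1.48 s.

t_s ≈ 1.48 s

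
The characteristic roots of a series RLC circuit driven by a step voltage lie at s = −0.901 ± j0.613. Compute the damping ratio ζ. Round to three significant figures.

With σ = 0.901, ω_d = 0.613: ω_n = √(σ²+ω_d²) = 1.09 rad/s, ζ = σ/ω_n = 0.827.

ζ ≈ 0.827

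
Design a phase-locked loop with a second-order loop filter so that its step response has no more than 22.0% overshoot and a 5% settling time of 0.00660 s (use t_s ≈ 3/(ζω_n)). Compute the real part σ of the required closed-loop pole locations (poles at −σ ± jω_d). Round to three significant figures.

σ ≈ 455

The settling-time spec alone fixes σ = ζω_n = 3/t_s = 3/0.00660 = 455.
(Overshoot then fixes ζ = 0.434 and hence ω_d = σ·√(1−ζ²)/ζ = 943 rad/s.)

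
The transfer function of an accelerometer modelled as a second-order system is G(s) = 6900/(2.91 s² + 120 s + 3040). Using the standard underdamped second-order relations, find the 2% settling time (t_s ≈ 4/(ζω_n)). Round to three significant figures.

Dividing through by 2.91: denominator becomes s² + 41.24 s + 1045.
So ω_n = √1045 = 32.3 rad/s and ζ = 41.24/(2·32.3) = 0.638.
t_s ≈ 4/(ζω_n) = 0.194 s.

t_s ≈ 0.194 s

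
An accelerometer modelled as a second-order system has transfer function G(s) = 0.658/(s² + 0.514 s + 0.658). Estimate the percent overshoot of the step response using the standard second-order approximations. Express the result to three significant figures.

%OS ≈ 35.0%

Comparing the denominator to s² + 2ζω_n s + ω_n²: ω_n = √0.658 = 0.811 rad/s, and 2ζω_n = 0.514 so ζ = 0.514/(2·0.811) = 0.317.
Overshoot: exp(−π·0.317/√(1−0.317²)) = 0.350, i.e. 35.0%.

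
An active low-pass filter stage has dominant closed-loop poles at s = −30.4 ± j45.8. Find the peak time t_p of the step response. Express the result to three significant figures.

t_p = π/ω_d with ω_d = 45.8 (the imaginary part), so t_p = 0.0686 s.

t_p ≈ 0.0686 s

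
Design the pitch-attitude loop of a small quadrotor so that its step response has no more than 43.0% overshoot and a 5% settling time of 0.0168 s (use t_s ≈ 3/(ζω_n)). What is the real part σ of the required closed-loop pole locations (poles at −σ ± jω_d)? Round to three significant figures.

The settling-time spec alone fixes σ = ζω_n = 3/t_s = 3/0.0168 = 179.
(Overshoot then fixes ζ = 0.259 and hence ω_d = σ·√(1−ζ²)/ζ = 665 rad/s.)

σ ≈ 179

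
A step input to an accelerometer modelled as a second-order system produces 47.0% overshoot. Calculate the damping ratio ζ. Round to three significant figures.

ζ ≈ 0.234

ζ = −ln(OS)/√(π² + (ln OS)²). With OS = 0.470, ln OS = −0.7550 and ζ = 0.7550/3.231 = 0.234.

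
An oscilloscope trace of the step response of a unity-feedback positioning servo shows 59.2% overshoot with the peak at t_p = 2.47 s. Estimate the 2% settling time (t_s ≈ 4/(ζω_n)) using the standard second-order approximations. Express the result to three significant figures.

t_s ≈ 18.8 s

The overshoot fixes ζ = −ln(OS)/√(π²+ln²(OS)) = 0.165.
t_p = π/ω_d ⇒ ω_d = 1.27 rad/s; then ω_n = ω_d/√(1−ζ²) = 1.29 rad/s.
t_s ≈ 4/(ζω_n) = 4/(0.165·1.29) = 18.8 s.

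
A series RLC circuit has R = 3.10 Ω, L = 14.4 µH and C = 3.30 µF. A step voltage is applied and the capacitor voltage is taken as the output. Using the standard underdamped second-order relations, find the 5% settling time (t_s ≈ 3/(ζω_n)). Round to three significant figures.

t_s ≈ 0.0000279 s

For a series RLC circuit (capacitor voltage as output), ω_n = 1/√(LC) = 1/√(14.4 µH · 3.30 µF) = 145000 rad/s.
ζ = (R/2)·√(C/L) = (3.10/2)·√(3.30 µF/14.4 µH) = 0.742.
t_s ≈ 3/(ζω_n) = 0.0000279 s.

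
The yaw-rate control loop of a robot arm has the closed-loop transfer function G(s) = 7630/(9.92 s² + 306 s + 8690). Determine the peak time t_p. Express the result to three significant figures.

Dividing through by 9.92: denominator becomes s² + 30.85 s + 876.0.
So ω_n = √876.0 = 29.6 rad/s and ζ = 30.85/(2·29.6) = 0.521.
ω_d = 29.6·√(1 − 0.521²) = 25.3 rad/s. t_p = π/ω_d = 0.124 s.

t_p ≈ 0.124 s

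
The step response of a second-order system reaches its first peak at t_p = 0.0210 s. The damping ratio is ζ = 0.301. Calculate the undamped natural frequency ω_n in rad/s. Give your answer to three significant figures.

ω_n ≈ 157 rad/s

Peak time t_p = π/ω_d, so ω_d = π/t_p = π/0.0210 = 150 rad/s.
ω_n = ω_d/√(1−ζ²) = 150/√0.909 = 157 rad/s.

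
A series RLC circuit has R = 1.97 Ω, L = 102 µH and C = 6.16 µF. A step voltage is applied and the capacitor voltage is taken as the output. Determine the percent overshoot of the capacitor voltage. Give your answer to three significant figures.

For a series RLC circuit (capacitor voltage as output), ω_n = 1/√(LC) = 1/√(102 µH · 6.16 µF) = 39900 rad/s.
ζ = (R/2)·√(C/L) = (1.97/2)·√(6.16 µF/102 µH) = 0.242.
Overshoot: exp(−π·0.242/√(1−0.242²)) = 0.457, i.e. 45.7%.

%OS ≈ 45.7%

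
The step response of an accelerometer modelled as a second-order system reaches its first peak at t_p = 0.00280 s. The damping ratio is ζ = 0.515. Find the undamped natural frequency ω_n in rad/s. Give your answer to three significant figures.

Peak time t_p = π/ω_d, so ω_d = π/t_p = π/0.00280 = 1120 rad/s.
ω_n = ω_d/√(1−ζ²) = 1120/√0.735 = 1310 rad/s.

ω_n ≈ 1310 rad/s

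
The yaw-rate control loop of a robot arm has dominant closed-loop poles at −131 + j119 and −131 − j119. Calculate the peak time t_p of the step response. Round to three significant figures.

t_p = π/ω_d with ω_d = 119 (the imaginary part), so t_p = 0.0264 s.

t_p ≈ 0.0264 s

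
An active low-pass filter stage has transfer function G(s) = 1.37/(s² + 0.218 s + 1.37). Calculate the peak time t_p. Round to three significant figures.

t_p ≈ 2.70 s

Comparing the denominator to s² + 2ζω_n s + ω_n²: ω_n = √1.37 = 1.17 rad/s, and 2ζω_n = 0.218 so ζ = 0.218/(2·1.17) = 0.0931.
The damped frequency ω_d = ω_n√(1−ζ²) = 1.17 rad/s. Then t_p = π/ω_d = 2.70 s.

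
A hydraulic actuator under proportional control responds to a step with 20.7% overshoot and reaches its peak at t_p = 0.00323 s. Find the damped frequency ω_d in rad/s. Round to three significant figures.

t_p = π/ω_d, so ω_d = π/0.00323 = 973 rad/s.

ω_d ≈ 973 rad/s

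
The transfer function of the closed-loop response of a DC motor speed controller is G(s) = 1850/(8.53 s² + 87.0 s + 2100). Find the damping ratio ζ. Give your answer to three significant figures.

ζ ≈ 0.325

Dividing through by 8.53: denominator becomes s² + 10.20 s + 246.2.
So ω_n = √246.2 = 15.7 rad/s and ζ = 10.20/(2·15.7) = 0.325.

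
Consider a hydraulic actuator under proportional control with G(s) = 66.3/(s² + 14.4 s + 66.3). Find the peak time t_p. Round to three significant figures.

Matching coefficients with s² + 2ζω_n s + ω_n² gives ω_n² = 66.3 ⇒ ω_n = 8.14 rad/s, and ζ = 14.4/(2ω_n) = 0.884.
ω_d = ω_n√(1−ζ²) = 3.80 rad/s. Then t_p = π/ω_d = 0.826 s.

t_p ≈ 0.826 s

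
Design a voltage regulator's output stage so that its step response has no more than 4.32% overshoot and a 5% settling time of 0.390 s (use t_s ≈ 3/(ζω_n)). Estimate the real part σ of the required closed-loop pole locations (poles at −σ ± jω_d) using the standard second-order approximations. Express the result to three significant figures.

σ ≈ 7.69

The settling-time spec alone fixes σ = ζω_n = 3/t_s = 3/0.390 = 7.69.
(Overshoot then fixes ζ = 0.707 and hence ω_d = σ·√(1−ζ²)/ζ = 7.69 rad/s.)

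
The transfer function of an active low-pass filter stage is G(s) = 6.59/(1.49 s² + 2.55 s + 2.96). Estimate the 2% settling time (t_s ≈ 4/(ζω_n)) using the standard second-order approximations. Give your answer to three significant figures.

t_s ≈ 4.67 s

Dividing through by 1.49: denominator becomes s² + 1.711 s + 1.987.
So ω_n = √1.987 = 1.41 rad/s and ζ = 1.711/(2·1.41) = 0.607.
t_s ≈ 4/(ζω_n) = 4.67 s.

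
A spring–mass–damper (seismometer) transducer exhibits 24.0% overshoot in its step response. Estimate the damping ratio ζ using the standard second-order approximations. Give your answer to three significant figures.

ζ ≈ 0.414

From %OS = 100·exp(−πζ/√(1−ζ²)), invert to get ζ = −ln(OS)/√(π² + ln²(OS)) with OS = 0.240.
−ln 0.240 = 1.427, so ζ = 1.427/√(π² + 2.037) = 0.414.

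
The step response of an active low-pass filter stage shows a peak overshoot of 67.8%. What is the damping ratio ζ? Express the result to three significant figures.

ζ = −ln(OS)/√(π² + (ln OS)²). With OS = 0.678, ln OS = −0.3886 and ζ = 0.3886/3.166 = 0.123.

ζ ≈ 0.123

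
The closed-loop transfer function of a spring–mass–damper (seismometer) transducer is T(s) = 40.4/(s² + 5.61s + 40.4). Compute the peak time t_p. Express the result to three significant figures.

t_p ≈ 0.551 s

Matching coefficients with s² + 2ζω_n s + ω_n² gives ω_n² = 40.4 ⇒ ω_n = 6.36 rad/s, and ζ = 5.61/(2ω_n) = 0.441.
ω_d = 6.36·√(1 − 0.441²) = 5.70 rad/s. Then t_p = π/ω_d = 0.551 s.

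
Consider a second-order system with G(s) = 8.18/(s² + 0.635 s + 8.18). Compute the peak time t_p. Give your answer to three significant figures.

Matching coefficients with s² + 2ζω_n s + ω_n² gives ω_n² = 8.18 ⇒ ω_n = 2.86 rad/s, and ζ = 0.635/(2ω_n) = 0.111.
ω_d = 2.86·√(1 − 0.111²) = 2.84 rad/s. Then t_p = π/ω_d = 1.11 s.

t_p ≈ 1.11 s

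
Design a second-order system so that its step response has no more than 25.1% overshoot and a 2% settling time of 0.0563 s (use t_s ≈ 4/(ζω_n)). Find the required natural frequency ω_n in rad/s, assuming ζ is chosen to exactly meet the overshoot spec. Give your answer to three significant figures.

ω_n ≈ 176 rad/s

From %OS = 100·exp(−πζ/√(1−ζ²)), invert to get ζ = −ln(OS)/√(π² + ln²(OS)) with OS = 0.251.
−ln 0.251 = 1.382, so ζ = 1.382/√(π² + 1.911) = 0.403.
From t_s ≈ 4/(ζω_n): ω_n = 4/(ζ·t_s) = 4/(0.403·0.0563) = 176 rad/s.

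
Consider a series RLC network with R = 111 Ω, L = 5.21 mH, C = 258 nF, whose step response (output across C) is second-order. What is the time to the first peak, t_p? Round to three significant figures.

t_p ≈ 0.000125 s

For a series RLC circuit (capacitor voltage as output), ω_n = 1/√(LC) = 1/√(5.21 mH · 258 nF) = 27300 rad/s.
ζ = (R/2)·√(C/L) = (111/2)·√(258 nF/5.21 mH) = 0.391.
ω_d = 27300·√(1 − 0.391²) = 25100 rad/s. t_p = π/ω_d = 0.000125 s.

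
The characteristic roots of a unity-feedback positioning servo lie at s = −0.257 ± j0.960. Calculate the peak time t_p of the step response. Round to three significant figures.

t_p = π/ω_d with ω_d = 0.960 (the imaginary part), so t_p = 3.27 s.

t_p ≈ 3.27 s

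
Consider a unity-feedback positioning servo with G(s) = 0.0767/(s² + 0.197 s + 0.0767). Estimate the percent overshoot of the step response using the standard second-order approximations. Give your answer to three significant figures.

ω_n = √0.0767 = 0.277 rad/s; ζ = 0.197/(2·0.277) = 0.356.
%OS = 100·exp(−πζ/√(1−ζ²)) = 30.3%.

%OS ≈ 30.3%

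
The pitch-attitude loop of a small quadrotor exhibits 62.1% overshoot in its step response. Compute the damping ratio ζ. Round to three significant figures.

ζ ≈ 0.150

Inverting the overshoot relation: ζ = |ln 0.621|/√(π² + ln²0.621) = 0.150.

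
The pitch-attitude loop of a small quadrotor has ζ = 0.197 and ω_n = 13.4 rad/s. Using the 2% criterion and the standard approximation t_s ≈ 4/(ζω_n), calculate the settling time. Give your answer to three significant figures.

t_s ≈ 4/(ζω_n) = 4/(0.197 × 13.4) = 1.52 s.

t_s ≈ 1.52 s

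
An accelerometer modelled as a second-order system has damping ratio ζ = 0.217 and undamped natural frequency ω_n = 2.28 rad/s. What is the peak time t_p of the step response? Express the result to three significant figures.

The damped frequency is ω_d = ω_n√(1−ζ²) = 2.28·√(1−0.0471) = 2.23 rad/s.
Peak time t_p = π/ω_d = π/2.23 = 1.41 s.

t_p ≈ 1.41 s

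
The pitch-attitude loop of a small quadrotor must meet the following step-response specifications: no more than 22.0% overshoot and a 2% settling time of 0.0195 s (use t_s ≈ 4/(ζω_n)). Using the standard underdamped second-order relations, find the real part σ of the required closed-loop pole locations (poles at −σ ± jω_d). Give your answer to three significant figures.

σ ≈ 205

The settling-time spec alone fixes σ = ζω_n = 4/t_s = 4/0.0195 = 205.
(Overshoot then fixes ζ = 0.434 and hence ω_d = σ·√(1−ζ²)/ζ = 426 rad/s.)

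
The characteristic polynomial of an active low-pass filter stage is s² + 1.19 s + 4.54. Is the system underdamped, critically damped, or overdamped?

underdamped

a² − 4b = 1.19² − 4·4.54 < 0 (complex roots); the system is underdamped.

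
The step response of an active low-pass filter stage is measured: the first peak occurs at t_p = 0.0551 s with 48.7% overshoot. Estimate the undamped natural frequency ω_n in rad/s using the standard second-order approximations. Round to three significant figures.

ω_n ≈ 58.5 rad/s

From the overshoot, ζ = −ln(OS)/√(π²+ln²(OS)) = 0.223.
From t_p = π/ω_d, ω_d = π/0.0551 = 57.0 rad/s, so ω_n = ω_d/√(1−ζ²) = 58.5 rad/s.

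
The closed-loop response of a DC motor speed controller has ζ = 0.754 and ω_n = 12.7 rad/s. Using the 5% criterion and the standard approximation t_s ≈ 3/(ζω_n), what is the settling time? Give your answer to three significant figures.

t_s ≈ 3/(ζω_n) = 3/(0.754 × 12.7) = 0.313 s.

t_s ≈ 0.313 s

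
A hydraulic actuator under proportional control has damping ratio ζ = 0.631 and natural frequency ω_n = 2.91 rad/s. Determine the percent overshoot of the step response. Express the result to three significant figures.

For an underdamped second-order system, %OS = 100·exp(−πζ/√(1−ζ²)).
πζ/√(1−ζ²) = π·0.631/√(1−0.398) = 2.555, so %OS = 100·e^(−2.555) = 7.77%.

%OS ≈ 7.77%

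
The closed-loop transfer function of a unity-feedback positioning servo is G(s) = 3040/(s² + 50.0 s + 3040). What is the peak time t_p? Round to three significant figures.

t_p ≈ 0.0639 s

ω_n = √3040 = 55.1 rad/s; ζ = 50.0/(2·55.1) = 0.453.
ω_d = 55.1·√(1 − 0.453²) = 49.1 rad/s. Then t_p = π/ω_d = 0.0639 s.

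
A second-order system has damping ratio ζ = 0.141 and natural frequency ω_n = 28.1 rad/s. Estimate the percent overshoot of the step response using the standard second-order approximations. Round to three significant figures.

%OS ≈ 63.9%

For an underdamped second-order system, %OS = 100·exp(−πζ/√(1−ζ²)).
πζ/√(1−ζ²) = π·0.141/√(1−0.0199) = 0.4474, so %OS = 100·e^(−0.4474) = 63.9%.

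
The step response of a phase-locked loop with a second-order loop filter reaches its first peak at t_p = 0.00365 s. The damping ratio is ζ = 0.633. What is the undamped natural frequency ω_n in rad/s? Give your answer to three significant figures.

ω_n ≈ 1110 rad/s

Peak time t_p = π/ω_d, so ω_d = π/t_p = π/0.00365 = 861 rad/s.
ω_n = ω_d/√(1−ζ²) = 861/√0.599 = 1110 rad/s.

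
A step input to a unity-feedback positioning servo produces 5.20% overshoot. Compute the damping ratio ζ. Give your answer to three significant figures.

ζ ≈ 0.685

From %OS = 100·exp(−πζ/√(1−ζ²)), invert to get ζ = −ln(OS)/√(π² + ln²(OS)) with OS = 0.0520.
−ln 0.0520 = 2.957, so ζ = 2.957/√(π² + 8.741) = 0.685.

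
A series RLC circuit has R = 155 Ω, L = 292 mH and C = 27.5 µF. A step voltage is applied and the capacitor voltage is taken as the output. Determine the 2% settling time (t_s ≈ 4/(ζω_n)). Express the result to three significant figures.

t_s ≈ 0.0151 s

For a series RLC circuit (capacitor voltage as output), ω_n = 1/√(LC) = 1/√(292 mH · 27.5 µF) = 353 rad/s.
ζ = (R/2)·√(C/L) = (155/2)·√(27.5 µF/292 mH) = 0.752.
t_s ≈ 4/(ζω_n) = 0.0151 s.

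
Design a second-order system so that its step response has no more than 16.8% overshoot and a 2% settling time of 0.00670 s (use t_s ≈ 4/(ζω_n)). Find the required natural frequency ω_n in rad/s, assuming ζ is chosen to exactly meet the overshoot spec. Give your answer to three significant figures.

ω_n ≈ 1210 rad/s

ζ = −ln(OS)/√(π² + (ln OS)²). With OS = 0.168, ln OS = −1.784 and ζ = 1.784/3.613 = 0.494.
From t_s ≈ 4/(ζω_n): ω_n = 4/(ζ·t_s) = 4/(0.494·0.00670) = 1210 rad/s.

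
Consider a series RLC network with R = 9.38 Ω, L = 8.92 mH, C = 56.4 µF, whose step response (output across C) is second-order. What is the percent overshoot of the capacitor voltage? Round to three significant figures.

For a series RLC circuit (capacitor voltage as output), ω_n = 1/√(LC) = 1/√(8.92 mH · 56.4 µF) = 1410 rad/s.
ζ = (R/2)·√(C/L) = (9.38/2)·√(56.4 µF/8.92 mH) = 0.373.
%OS = 100·exp(−πζ/√(1−ζ²)) = 28.3%.

%OS ≈ 28.3%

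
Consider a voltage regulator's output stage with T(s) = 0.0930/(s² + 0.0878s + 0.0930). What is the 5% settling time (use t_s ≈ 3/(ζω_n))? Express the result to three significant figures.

ω_n = √0.0930 = 0.305 rad/s; ζ = 0.0878/(2·0.305) = 0.144.
t_s ≈ 3/(ζω_n) = 3/(0.144·0.305) = 68.3 s.

t_s ≈ 68.3 s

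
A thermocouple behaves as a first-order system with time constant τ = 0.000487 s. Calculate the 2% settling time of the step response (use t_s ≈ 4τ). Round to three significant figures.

t_s ≈ 0.00195 s

t_s ≈ 4τ = 0.00195 s.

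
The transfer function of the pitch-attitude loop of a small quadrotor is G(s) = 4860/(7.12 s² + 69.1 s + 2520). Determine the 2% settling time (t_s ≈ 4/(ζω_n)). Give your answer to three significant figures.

t_s ≈ 0.824 s

Dividing through by 7.12: denominator becomes s² + 9.705 s + 353.9.
So ω_n = √353.9 = 18.8 rad/s and ζ = 9.705/(2·18.8) = 0.258.
t_s ≈ 4/(ζω_n) = 0.824 s.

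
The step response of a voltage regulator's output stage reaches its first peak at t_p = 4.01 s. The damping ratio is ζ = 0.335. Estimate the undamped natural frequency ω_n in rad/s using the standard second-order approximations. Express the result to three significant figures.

ω_n ≈ 0.831 rad/s

Peak time t_p = π/ω_d, so ω_d = π/t_p = π/4.01 = 0.783 rad/s.
ω_n = ω_d/√(1−ζ²) = 0.783/√0.888 = 0.831 rad/s.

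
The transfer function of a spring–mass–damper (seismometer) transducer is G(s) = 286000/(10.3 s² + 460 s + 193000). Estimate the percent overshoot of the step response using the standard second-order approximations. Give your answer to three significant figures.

%OS ≈ 59.5%

Dividing through by 10.3: denominator becomes s² + 44.66 s + 18740.
So ω_n = √18740 = 137 rad/s and ζ = 44.66/(2·137) = 0.163.
%OS = 100·exp(−πζ/√(1−ζ²)) = 59.5%.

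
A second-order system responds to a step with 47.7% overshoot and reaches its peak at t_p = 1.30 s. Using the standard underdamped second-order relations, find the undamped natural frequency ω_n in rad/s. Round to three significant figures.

ζ from %OS: ζ = |ln 0.477|/√(π²+ln²0.477) = 0.229.
From t_p = π/ω_d, ω_d = π/1.30 = 2.42 rad/s, so ω_n = ω_d/√(1−ζ²) = 2.48 rad/s.

ω_n ≈ 2.48 rad/s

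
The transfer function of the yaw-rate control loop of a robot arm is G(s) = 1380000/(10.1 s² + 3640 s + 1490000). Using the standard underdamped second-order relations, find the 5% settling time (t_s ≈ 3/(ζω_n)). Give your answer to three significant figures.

Dividing through by 10.1: denominator becomes s² + 360.4 s + 147500.
So ω_n = √147500 = 384 rad/s and ζ = 360.4/(2·384) = 0.469.
t_s ≈ 3/(ζω_n) = 0.0166 s.

t_s ≈ 0.0166 s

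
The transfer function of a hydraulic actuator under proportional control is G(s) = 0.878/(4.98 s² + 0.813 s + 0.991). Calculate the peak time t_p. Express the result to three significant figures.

Dividing through by 4.98: denominator becomes s² + 0.1633 s + 0.1990.
So ω_n = √0.1990 = 0.446 rad/s and ζ = 0.1633/(2·0.446) = 0.183.
The damped frequency ω_d = ω_n√(1−ζ²) = 0.439 rad/s. t_p = π/ω_d = 7.16 s.

t_p ≈ 7.16 s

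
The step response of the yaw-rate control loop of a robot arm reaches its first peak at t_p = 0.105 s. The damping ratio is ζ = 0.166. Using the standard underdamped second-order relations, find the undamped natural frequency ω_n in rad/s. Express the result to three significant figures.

ω_n ≈ 30.3 rad/s

Peak time t_p = π/ω_d, so ω_d = π/t_p = π/0.105 = 29.9 rad/s.
ω_n = ω_d/√(1−ζ²) = 29.9/√0.972 = 30.3 rad/s.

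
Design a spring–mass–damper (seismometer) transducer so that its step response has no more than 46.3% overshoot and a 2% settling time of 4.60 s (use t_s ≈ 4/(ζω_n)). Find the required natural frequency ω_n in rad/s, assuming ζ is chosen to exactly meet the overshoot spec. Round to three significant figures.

Inverting the overshoot relation: ζ = |ln 0.463|/√(π² + ln²0.463) = 0.238.
Then ω_n = 4/(ζ t_s) = 4/(0.238 × 4.60) = 3.65 rad/s.

ω_n ≈ 3.65 rad/s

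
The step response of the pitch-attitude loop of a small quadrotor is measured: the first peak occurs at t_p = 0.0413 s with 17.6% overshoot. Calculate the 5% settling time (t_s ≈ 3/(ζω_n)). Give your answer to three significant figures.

The overshoot fixes ζ = −ln(OS)/√(π²+ln²(OS)) = 0.484.
From t_p = π/ω_d, ω_d = π/0.0413 = 76.1 rad/s, so ω_n = ω_d/√(1−ζ²) = 86.9 rad/s.
t_s ≈ 3/(ζω_n) = 3/(0.484·86.9) = 0.0713 s.

t_s ≈ 0.0713 s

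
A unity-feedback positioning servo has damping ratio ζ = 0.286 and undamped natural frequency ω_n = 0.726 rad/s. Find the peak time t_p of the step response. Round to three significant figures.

t_p ≈ 4.52 s

The damped frequency is ω_d = ω_n√(1−ζ²) = 0.726·√(1−0.0818) = 0.696 rad/s.
Peak time t_p = π/ω_d = π/0.696 = 4.52 s.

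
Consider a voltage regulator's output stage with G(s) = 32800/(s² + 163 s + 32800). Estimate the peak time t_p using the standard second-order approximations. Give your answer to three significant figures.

t_p ≈ 0.0194 s

Matching coefficients with s² + 2ζω_n s + ω_n² gives ω_n² = 32800 ⇒ ω_n = 181 rad/s, and ζ = 163/(2ω_n) = 0.450.
ω_d = 181·√(1 − 0.450²) = 162 rad/s. Then t_p = π/ω_d = 0.0194 s.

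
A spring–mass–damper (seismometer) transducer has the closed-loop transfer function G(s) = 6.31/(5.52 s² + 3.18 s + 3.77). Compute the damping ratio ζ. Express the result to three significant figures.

Dividing through by 5.52: denominator becomes s² + 0.5761 s + 0.6830.
So ω_n = √0.6830 = 0.826 rad/s and ζ = 0.5761/(2·0.826) = 0.349.

ζ ≈ 0.349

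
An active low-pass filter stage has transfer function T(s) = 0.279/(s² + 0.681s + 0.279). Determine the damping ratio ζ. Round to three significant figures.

Matching coefficients with s² + 2ζω_n s + ω_n² gives ω_n² = 0.279 ⇒ ω_n = 0.528 rad/s, and ζ = 0.681/(2ω_n) = 0.645.

ζ ≈ 0.645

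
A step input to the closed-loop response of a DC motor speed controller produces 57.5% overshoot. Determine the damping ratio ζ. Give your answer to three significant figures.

ζ ≈ 0.173

Inverting the overshoot relation: ζ = |ln 0.575|/√(π² + ln²0.575) = 0.173.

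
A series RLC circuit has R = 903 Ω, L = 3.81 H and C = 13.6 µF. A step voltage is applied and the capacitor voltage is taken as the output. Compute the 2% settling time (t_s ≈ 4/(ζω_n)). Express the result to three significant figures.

For a series RLC circuit (capacitor voltage as output), ω_n = 1/√(LC) = 1/√(3.81 H · 13.6 µF) = 139 rad/s.
ζ = (R/2)·√(C/L) = (903/2)·√(13.6 µF/3.81 H) = 0.853.
t_s ≈ 4/(ζω_n) = 0.0338 s.

t_s ≈ 0.0338 s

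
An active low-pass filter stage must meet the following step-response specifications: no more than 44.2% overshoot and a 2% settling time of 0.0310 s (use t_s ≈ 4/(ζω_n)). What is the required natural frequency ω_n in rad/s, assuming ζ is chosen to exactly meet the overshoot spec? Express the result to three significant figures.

ω_n ≈ 513 rad/s

Inverting the overshoot relation: ζ = |ln 0.442|/√(π² + ln²0.442) = 0.252.
Then ω_n = 4/(ζ t_s) = 4/(0.252 × 0.0310) = 513 rad/s.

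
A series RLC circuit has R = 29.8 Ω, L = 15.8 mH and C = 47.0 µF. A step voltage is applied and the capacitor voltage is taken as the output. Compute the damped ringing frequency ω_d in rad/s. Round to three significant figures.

For a series RLC circuit (capacitor voltage as output), ω_n = 1/√(LC) = 1/√(15.8 mH · 47.0 µF) = 1160 rad/s.
ζ = (R/2)·√(C/L) = (29.8/2)·√(47.0 µF/15.8 mH) = 0.813.
ω_d = ω_n√(1−ζ²) = 676 rad/s.

ω_d ≈ 676 rad/s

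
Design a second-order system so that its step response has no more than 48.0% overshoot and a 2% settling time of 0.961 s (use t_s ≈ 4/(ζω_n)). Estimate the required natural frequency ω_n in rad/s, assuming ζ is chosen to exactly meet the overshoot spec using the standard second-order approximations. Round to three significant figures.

ω_n ≈ 18.3 rad/s

ζ = −ln(OS)/√(π² + (ln OS)²). With OS = 0.480, ln OS = −0.7340 and ζ = 0.7340/3.226 = 0.228.
From t_s ≈ 4/(ζω_n): ω_n = 4/(ζ·t_s) = 4/(0.228·0.961) = 18.3 rad/s.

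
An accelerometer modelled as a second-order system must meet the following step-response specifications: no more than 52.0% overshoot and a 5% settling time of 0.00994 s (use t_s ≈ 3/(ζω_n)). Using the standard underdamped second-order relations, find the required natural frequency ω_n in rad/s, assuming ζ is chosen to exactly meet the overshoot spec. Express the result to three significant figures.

ω_n ≈ 1480 rad/s

ζ = −ln(OS)/√(π² + (ln OS)²). With OS = 0.520, ln OS = −0.6539 and ζ = 0.6539/3.209 = 0.204.
From t_s ≈ 3/(ζω_n): ω_n = 3/(ζ·t_s) = 3/(0.204·0.00994) = 1480 rad/s.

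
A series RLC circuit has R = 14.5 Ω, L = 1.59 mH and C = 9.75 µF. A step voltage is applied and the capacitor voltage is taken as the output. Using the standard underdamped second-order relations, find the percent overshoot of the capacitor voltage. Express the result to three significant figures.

For a series RLC circuit (capacitor voltage as output), ω_n = 1/√(LC) = 1/√(1.59 mH · 9.75 µF) = 8030 rad/s.
ζ = (R/2)·√(C/L) = (14.5/2)·√(9.75 µF/1.59 mH) = 0.568.
%OS = 100·exp(−πζ/√(1−ζ²)) = 11.5%.

%OS ≈ 11.5%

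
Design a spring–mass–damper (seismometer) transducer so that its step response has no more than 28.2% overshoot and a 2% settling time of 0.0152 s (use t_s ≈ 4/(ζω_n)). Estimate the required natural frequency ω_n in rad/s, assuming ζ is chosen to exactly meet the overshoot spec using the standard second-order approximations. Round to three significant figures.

ζ = −ln(OS)/√(π² + (ln OS)²). With OS = 0.282, ln OS = −1.266 and ζ = 1.266/3.387 = 0.374.
From t_s ≈ 4/(ζω_n): ω_n = 4/(ζ·t_s) = 4/(0.374·0.0152) = 704 rad/s.

ω_n ≈ 704 rad/s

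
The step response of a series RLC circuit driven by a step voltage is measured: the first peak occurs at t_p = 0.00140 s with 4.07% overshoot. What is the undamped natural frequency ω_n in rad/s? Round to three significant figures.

From the overshoot, ζ = −ln(OS)/√(π²+ln²(OS)) = 0.714.
From t_p = π/ω_d, ω_d = π/0.00140 = 2240 rad/s, so ω_n = ω_d/√(1−ζ²) = 3200 rad/s.

ω_n ≈ 3200 rad/s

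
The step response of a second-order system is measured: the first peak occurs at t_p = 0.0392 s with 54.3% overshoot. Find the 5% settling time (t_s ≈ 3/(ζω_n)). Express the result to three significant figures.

From the overshoot, ζ = −ln(OS)/√(π²+ln²(OS)) = 0.191.
From t_p = π/ω_d, ω_d = π/0.0392 = 80.1 rad/s, so ω_n = ω_d/√(1−ζ²) = 81.6 rad/s.
t_s ≈ 3/(ζω_n) = 3/(0.191·81.6) = 0.193 s.

t_s ≈ 0.193 s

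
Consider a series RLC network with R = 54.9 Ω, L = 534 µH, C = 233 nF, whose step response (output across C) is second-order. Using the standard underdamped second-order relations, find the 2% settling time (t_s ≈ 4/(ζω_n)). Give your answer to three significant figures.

For a series RLC circuit (capacitor voltage as output), ω_n = 1/√(LC) = 1/√(534 µH · 233 nF) = 89700 rad/s.
ζ = (R/2)·√(C/L) = (54.9/2)·√(233 nF/534 µH) = 0.573.
t_s ≈ 4/(ζω_n) = 0.0000778 s.

t_s ≈ 0.0000778 s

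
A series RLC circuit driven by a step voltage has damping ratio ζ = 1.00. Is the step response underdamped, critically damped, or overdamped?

Since ζ = 1, the system is critically damped.

critically damped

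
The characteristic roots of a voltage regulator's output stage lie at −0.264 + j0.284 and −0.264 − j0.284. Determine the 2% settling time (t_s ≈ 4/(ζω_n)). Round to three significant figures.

For poles at −σ ± jω_d, ζω_n = σ = 0.264, so t_s ≈ 4/σ = 15.2 s.

t_s ≈ 15.2 s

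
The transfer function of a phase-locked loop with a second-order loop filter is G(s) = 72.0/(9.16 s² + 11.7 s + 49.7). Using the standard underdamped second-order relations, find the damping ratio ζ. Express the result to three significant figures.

Dividing through by 9.16: denominator becomes s² + 1.277 s + 5.426.
So ω_n = √5.426 = 2.33 rad/s and ζ = 1.277/(2·2.33) = 0.274.

ζ ≈ 0.274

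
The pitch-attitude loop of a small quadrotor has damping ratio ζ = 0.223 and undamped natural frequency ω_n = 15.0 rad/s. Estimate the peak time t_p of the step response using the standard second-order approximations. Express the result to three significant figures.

The damped frequency is ω_d = ω_n√(1−ζ²) = 15.0·√(1−0.0497) = 14.6 rad/s.
Peak time t_p = π/ω_d = π/14.6 = 0.215 s.

t_p ≈ 0.215 s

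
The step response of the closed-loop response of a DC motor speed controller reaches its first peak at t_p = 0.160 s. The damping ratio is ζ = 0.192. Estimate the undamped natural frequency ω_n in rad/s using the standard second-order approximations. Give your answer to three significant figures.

ω_n ≈ 20.0 rad/s

Peak time t_p = π/ω_d, so ω_d = π/t_p = π/0.160 = 19.6 rad/s.
ω_n = ω_d/√(1−ζ²) = 19.6/√0.963 = 20.0 rad/s.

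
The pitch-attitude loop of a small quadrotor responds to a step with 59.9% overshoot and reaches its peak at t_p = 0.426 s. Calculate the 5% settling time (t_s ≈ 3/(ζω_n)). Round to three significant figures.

From the overshoot, ζ = −ln(OS)/√(π²+ln²(OS)) = 0.161.
From t_p = π/ω_d, ω_d = π/0.426 = 7.37 rad/s, so ω_n = ω_d/√(1−ζ²) = 7.47 rad/s.
t_s ≈ 3/(ζω_n) = 3/(0.161·7.47) = 2.49 s.

t_s ≈ 2.49 s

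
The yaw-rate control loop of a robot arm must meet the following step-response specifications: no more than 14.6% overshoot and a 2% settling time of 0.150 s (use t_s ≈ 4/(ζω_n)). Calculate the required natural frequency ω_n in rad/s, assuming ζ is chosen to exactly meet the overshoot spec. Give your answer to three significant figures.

ω_n ≈ 51.1 rad/s

From %OS = 100·exp(−πζ/√(1−ζ²)), invert to get ζ = −ln(OS)/√(π² + ln²(OS)) with OS = 0.146.
−ln 0.146 = 1.924, so ζ = 1.924/√(π² + 3.702) = 0.522.
Then ω_n = 4/(ζ t_s) = 4/(0.522 × 0.150) = 51.1 rad/s.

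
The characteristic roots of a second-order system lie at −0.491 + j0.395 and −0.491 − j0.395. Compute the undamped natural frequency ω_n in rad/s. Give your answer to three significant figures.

|pole| = ω_n = √(0.491² + 0.395²) = 0.630 rad/s; ζ = cos θ = σ/ω_n = 0.779.

ω_n ≈ 0.630 rad/s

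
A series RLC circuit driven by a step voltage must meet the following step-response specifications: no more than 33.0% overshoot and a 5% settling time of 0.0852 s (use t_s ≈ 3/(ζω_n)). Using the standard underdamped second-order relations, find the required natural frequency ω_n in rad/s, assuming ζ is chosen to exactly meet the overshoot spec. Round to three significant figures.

From %OS = 100·exp(−πζ/√(1−ζ²)), invert to get ζ = −ln(OS)/√(π² + ln²(OS)) with OS = 0.330.
−ln 0.330 = 1.109, so ζ = 1.109/√(π² + 1.229) = 0.333.
Then ω_n = 3/(ζ t_s) = 3/(0.333 × 0.0852) = 106 rad/s.

ω_n ≈ 106 rad/s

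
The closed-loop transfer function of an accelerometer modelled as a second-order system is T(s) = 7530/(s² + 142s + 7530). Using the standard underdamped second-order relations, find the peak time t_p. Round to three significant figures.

Comparing the denominator to s² + 2ζω_n s + ω_n²: ω_n = √7530 = 86.8 rad/s, and 2ζω_n = 142 so ζ = 142/(2·86.8) = 0.818.
ω_d = ω_n√(1−ζ²) = 49.9 rad/s. Then t_p = π/ω_d = 0.0630 s.

t_p ≈ 0.0630 s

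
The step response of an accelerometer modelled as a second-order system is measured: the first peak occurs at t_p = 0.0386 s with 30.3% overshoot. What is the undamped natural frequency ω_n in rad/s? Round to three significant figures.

The overshoot fixes ζ = −ln(OS)/√(π²+ln²(OS)) = 0.355.
From t_p = π/ω_d, ω_d = π/0.0386 = 81.4 rad/s, so ω_n = ω_d/√(1−ζ²) = 87.1 rad/s.

ω_n ≈ 87.1 rad/s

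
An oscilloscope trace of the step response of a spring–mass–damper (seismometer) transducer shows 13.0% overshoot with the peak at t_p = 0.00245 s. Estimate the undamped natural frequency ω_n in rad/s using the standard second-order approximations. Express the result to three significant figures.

ω_n ≈ 1530 rad/s

The overshoot fixes ζ = −ln(OS)/√(π²+ln²(OS)) = 0.545.
t_p = π/ω_d ⇒ ω_d = 1280 rad/s; then ω_n = ω_d/√(1−ζ²) = 1530 rad/s.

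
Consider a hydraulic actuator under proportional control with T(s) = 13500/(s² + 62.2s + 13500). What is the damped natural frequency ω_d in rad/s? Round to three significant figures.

Comparing the denominator to s² + 2ζω_n s + ω_n²: ω_n = √13500 = 116 rad/s, and 2ζω_n = 62.2 so ζ = 62.2/(2·116) = 0.268.
ω_d = 116·√(1 − 0.268²) = 112 rad/s.

ω_d ≈ 112 rad/s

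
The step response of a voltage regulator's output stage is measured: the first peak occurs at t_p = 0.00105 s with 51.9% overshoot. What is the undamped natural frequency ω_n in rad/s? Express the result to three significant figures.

ω_n ≈ 3060 rad/s

The overshoot fixes ζ = −ln(OS)/√(π²+ln²(OS)) = 0.204.
t_p = π/ω_d ⇒ ω_d = 2990 rad/s; then ω_n = ω_d/√(1−ζ²) = 3060 rad/s.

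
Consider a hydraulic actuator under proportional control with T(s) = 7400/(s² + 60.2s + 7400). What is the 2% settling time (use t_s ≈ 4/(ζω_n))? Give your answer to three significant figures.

t_s ≈ 0.133 s

Matching coefficients with s² + 2ζω_n s + ω_n² gives ω_n² = 7400 ⇒ ω_n = 86.0 rad/s, and ζ = 60.2/(2ω_n) = 0.350.
t_s ≈ 4/(ζω_n) = 4/(0.350·86.0) = 0.133 s.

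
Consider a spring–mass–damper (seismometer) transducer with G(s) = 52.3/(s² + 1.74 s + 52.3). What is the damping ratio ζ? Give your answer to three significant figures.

ω_n = √52.3 = 7.23 rad/s; ζ = 1.74/(2·7.23) = 0.120.

ζ ≈ 0.120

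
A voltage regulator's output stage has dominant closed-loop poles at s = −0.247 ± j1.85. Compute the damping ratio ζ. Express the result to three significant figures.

|pole| = ω_n = √(0.247² + 1.85²) = 1.87 rad/s; ζ = cos θ = σ/ω_n = 0.132.

ζ ≈ 0.132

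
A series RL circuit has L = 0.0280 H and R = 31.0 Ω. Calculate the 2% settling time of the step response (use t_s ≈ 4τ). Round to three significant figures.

t_s ≈ 0.00361 s

τ = L/R = 0.0280/31.0 = 0.000903 s.
t_s ≈ 4τ = 0.00361 s.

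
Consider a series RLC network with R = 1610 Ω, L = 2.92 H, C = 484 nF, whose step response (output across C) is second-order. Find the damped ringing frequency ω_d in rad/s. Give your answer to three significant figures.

ω_d ≈ 795 rad/s

For a series RLC circuit (capacitor voltage as output), ω_n = 1/√(LC) = 1/√(2.92 H · 484 nF) = 841 rad/s.
ζ = (R/2)·√(C/L) = (1610/2)·√(484 nF/2.92 H) = 0.328.
The damped frequency ω_d = ω_n√(1−ζ²) = 795 rad/s.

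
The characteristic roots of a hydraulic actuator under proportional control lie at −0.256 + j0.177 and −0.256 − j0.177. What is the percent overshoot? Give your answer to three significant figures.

The poles are at −σ ± jω_d with σ = 0.256 and ω_d = 0.177, so ω_n = √(σ²+ω_d²) = 0.311 rad/s and ζ = σ/ω_n = 0.823.
%OS = 100·exp(−πζ/√(1−ζ²)) = 1.06%.

%OS ≈ 1.06%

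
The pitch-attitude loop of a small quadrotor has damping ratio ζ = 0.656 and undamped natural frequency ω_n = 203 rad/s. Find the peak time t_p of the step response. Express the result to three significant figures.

t_p ≈ 0.0205 s

The damped frequency is ω_d = ω_n√(1−ζ²) = 203·√(1−0.430) = 153 rad/s.
Peak time t_p = π/ω_d = π/153 = 0.0205 s.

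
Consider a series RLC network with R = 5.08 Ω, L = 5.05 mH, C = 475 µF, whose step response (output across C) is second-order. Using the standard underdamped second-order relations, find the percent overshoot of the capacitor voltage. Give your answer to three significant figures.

For a series RLC circuit (capacitor voltage as output), ω_n = 1/√(LC) = 1/√(5.05 mH · 475 µF) = 646 rad/s.
ζ = (R/2)·√(C/L) = (5.08/2)·√(475 µF/5.05 mH) = 0.779.
Overshoot: exp(−π·0.779/√(1−0.779²)) = 0.0202, i.e. 2.02%.

%OS ≈ 2.02%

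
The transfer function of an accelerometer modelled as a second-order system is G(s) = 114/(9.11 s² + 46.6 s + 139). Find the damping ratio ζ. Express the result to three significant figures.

ζ ≈ 0.655

Dividing through by 9.11: denominator becomes s² + 5.115 s + 15.26.
So ω_n = √15.26 = 3.91 rad/s and ζ = 5.115/(2·3.91) = 0.655.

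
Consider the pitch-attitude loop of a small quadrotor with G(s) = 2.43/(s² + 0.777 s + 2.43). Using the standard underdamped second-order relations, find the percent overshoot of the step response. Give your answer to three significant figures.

%OS ≈ 44.6%

Comparing the denominator to s² + 2ζω_n s + ω_n²: ω_n = √2.43 = 1.56 rad/s, and 2ζω_n = 0.777 so ζ = 0.777/(2·1.56) = 0.249.
Overshoot: exp(−π·0.249/√(1−0.249²)) = 0.446, i.e. 44.6%.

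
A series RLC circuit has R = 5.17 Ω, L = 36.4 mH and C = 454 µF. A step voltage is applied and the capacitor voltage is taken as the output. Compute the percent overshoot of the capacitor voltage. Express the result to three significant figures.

%OS ≈ 38.8%

For a series RLC circuit (capacitor voltage as output), ω_n = 1/√(LC) = 1/√(36.4 mH · 454 µF) = 246 rad/s.
ζ = (R/2)·√(C/L) = (5.17/2)·√(454 µF/36.4 mH) = 0.289.
Overshoot: exp(−π·0.289/√(1−0.289²)) = 0.388, i.e. 38.8%.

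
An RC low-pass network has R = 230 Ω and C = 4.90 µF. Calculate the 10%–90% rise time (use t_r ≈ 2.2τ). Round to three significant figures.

τ = RC = 230 × 4.90 µF = 0.00113 s.
t_r ≈ 2.2τ = 0.00248 s.

t_r ≈ 0.00248 s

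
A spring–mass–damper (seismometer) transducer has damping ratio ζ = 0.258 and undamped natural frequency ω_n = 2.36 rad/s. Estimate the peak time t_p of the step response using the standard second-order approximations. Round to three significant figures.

The damped frequency is ω_d = ω_n√(1−ζ²) = 2.36·√(1−0.0666) = 2.28 rad/s.
Peak time t_p = π/ω_d = π/2.28 = 1.38 s.

t_p ≈ 1.38 s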